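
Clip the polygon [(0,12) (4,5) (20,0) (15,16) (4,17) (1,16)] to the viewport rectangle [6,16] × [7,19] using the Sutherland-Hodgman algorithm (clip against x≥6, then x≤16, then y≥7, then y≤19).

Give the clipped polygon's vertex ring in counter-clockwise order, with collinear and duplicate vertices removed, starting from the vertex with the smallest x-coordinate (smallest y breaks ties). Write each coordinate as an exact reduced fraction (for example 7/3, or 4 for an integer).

Clipped polygon: [(6,7) (16,7) (16,64/5) (15,16) (6,185/11)]

1. After x ≥ 6: [(6,35/8) (20,0) (15,16) (6,185/11)]
2. After x ≤ 16: [(6,35/8) (16,5/4) (16,64/5) (15,16) (6,185/11)]
3. After y ≥ 7: [(6,7) (16,7) (16,64/5) (15,16) (6,185/11)]
4. After y ≤ 19: [(6,7) (16,7) (16,64/5) (15,16) (6,185/11)]
5. Canonical ring: [(6,7) (16,7) (16,64/5) (15,16) (6,185/11)]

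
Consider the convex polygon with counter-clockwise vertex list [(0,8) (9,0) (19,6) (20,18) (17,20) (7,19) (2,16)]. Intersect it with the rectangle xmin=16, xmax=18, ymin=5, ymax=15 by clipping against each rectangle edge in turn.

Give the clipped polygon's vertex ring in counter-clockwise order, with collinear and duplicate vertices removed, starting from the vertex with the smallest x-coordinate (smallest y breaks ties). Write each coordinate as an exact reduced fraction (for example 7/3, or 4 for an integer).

Clipped polygon: [(16,5) (52/3,5) (18,27/5) (18,15) (16,15)]

1. After x ≥ 16: [(16,21/5) (19,6) (20,18) (17,20) (16,199/10)]
2. After x ≤ 18: [(16,21/5) (18,27/5) (18,58/3) (17,20) (16,199/10)]
3. After y ≥ 5: [(16,5) (52/3,5) (18,27/5) (18,58/3) (17,20) (16,199/10)]
4. After y ≤ 15: [(16,15) (16,5) (52/3,5) (18,27/5) (18,15)]
5. Canonical ring: [(16,5) (52/3,5) (18,27/5) (18,15) (16,15)]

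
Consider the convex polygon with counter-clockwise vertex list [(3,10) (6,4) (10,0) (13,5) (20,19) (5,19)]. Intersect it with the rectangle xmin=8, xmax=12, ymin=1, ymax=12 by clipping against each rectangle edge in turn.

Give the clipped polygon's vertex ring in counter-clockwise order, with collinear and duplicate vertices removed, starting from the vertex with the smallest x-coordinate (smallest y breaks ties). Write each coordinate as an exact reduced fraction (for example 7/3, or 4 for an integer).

1. After x ≥ 8: [(8,2) (10,0) (13,5) (20,19) (8,19)]
2. After x ≤ 12: [(8,2) (10,0) (12,10/3) (12,19) (8,19)]
3. After y ≥ 1: [(8,2) (9,1) (53/5,1) (12,10/3) (12,19) (8,19)]
4. After y ≤ 12: [(8,12) (8,2) (9,1) (53/5,1) (12,10/3) (12,12)]
5. Canonical ring: [(8,2) (9,1) (53/5,1) (12,10/3) (12,12) (8,12)]

Clipped polygon: [(8,2) (9,1) (53/5,1) (12,10/3) (12,12) (8,12)]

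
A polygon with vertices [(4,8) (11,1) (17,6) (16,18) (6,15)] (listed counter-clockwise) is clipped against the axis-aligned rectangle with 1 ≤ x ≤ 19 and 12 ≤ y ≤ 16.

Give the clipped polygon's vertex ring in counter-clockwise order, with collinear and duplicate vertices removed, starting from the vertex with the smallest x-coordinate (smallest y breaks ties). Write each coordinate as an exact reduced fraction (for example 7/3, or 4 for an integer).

1. After x ≥ 1: [(4,8) (11,1) (17,6) (16,18) (6,15)]
2. After x ≤ 19: [(4,8) (11,1) (17,6) (16,18) (6,15)]
3. After y ≥ 12: [(36/7,12) (33/2,12) (16,18) (6,15)]
4. After y ≤ 16: [(36/7,12) (33/2,12) (97/6,16) (28/3,16) (6,15)]
5. Canonical ring: [(36/7,12) (33/2,12) (97/6,16) (28/3,16) (6,15)]

Clipped polygon: [(36/7,12) (33/2,12) (97/6,16) (28/3,16) (6,15)]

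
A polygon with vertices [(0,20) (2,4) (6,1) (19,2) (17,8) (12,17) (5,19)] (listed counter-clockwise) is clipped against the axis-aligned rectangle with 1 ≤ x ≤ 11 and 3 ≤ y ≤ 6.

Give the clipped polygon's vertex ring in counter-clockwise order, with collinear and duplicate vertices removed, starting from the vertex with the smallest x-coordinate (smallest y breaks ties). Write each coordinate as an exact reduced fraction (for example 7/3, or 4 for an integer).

Clipped polygon: [(7/4,6) (2,4) (10/3,3) (11,3) (11,6)]

1. After x ≥ 1: [(1,99/5) (1,12) (2,4) (6,1) (19,2) (17,8) (12,17) (5,19)]
2. After x ≤ 11: [(1,99/5) (1,12) (2,4) (6,1) (11,18/13) (11,121/7) (5,19)]
3. After y ≥ 3: [(1,99/5) (1,12) (2,4) (10/3,3) (11,3) (11,121/7) (5,19)]
4. After y ≤ 6: [(7/4,6) (2,4) (10/3,3) (11,3) (11,6)]
5. Canonical ring: [(7/4,6) (2,4) (10/3,3) (11,3) (11,6)]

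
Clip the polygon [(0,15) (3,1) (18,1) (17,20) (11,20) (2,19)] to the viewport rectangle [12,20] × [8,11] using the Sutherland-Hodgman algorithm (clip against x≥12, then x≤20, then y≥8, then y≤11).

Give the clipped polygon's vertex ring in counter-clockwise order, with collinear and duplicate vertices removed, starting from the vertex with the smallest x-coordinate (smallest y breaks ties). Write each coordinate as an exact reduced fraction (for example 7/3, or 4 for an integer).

1. After x ≥ 12: [(12,1) (18,1) (17,20) (12,20)]
2. After x ≤ 20: [(12,1) (18,1) (17,20) (12,20)]
3. After y ≥ 8: [(12,8) (335/19,8) (17,20) (12,20)]
4. After y ≤ 11: [(12,11) (12,8) (335/19,8) (332/19,11)]
5. Canonical ring: [(12,8) (335/19,8) (332/19,11) (12,11)]

Clipped polygon: [(12,8) (335/19,8) (332/19,11) (12,11)]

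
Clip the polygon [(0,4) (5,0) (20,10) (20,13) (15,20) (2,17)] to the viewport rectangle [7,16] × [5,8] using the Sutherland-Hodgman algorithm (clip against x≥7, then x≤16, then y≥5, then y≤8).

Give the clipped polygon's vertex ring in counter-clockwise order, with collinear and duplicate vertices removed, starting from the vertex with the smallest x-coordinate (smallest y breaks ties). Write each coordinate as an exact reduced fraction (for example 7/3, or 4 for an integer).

Clipped polygon: [(7,5) (25/2,5) (16,22/3) (16,8) (7,8)]

1. After x ≥ 7: [(7,4/3) (20,10) (20,13) (15,20) (7,236/13)]
2. After x ≤ 16: [(7,4/3) (16,22/3) (16,93/5) (15,20) (7,236/13)]
3. After y ≥ 5: [(7,5) (25/2,5) (16,22/3) (16,93/5) (15,20) (7,236/13)]
4. After y ≤ 8: [(7,8) (7,5) (25/2,5) (16,22/3) (16,8)]
5. Canonical ring: [(7,5) (25/2,5) (16,22/3) (16,8) (7,8)]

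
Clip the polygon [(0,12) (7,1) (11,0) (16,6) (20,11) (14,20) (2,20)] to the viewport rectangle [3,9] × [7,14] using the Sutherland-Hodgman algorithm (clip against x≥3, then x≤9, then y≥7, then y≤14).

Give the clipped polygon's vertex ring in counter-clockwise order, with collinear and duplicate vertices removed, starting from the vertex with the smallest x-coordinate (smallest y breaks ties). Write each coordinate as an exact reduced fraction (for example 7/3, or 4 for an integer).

Clipped polygon: [(3,51/7) (35/11,7) (9,7) (9,14) (3,14)]

1. After x ≥ 3: [(3,51/7) (7,1) (11,0) (16,6) (20,11) (14,20) (3,20)]
2. After x ≤ 9: [(3,51/7) (7,1) (9,1/2) (9,20) (3,20)]
3. After y ≥ 7: [(3,51/7) (35/11,7) (9,7) (9,20) (3,20)]
4. After y ≤ 14: [(3,14) (3,51/7) (35/11,7) (9,7) (9,14)]
5. Canonical ring: [(3,51/7) (35/11,7) (9,7) (9,14) (3,14)]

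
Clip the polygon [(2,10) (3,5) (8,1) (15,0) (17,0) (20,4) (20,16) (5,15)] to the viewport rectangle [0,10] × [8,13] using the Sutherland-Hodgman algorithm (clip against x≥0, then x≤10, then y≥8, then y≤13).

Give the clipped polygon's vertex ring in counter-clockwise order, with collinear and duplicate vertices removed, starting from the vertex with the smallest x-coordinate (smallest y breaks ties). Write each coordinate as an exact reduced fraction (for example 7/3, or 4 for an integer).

1. After x ≥ 0: [(2,10) (3,5) (8,1) (15,0) (17,0) (20,4) (20,16) (5,15)]
2. After x ≤ 10: [(2,10) (3,5) (8,1) (10,5/7) (10,46/3) (5,15)]
3. After y ≥ 8: [(2,10) (12/5,8) (10,8) (10,46/3) (5,15)]
4. After y ≤ 13: [(19/5,13) (2,10) (12/5,8) (10,8) (10,13)]
5. Canonical ring: [(2,10) (12/5,8) (10,8) (10,13) (19/5,13)]

Clipped polygon: [(2,10) (12/5,8) (10,8) (10,13) (19/5,13)]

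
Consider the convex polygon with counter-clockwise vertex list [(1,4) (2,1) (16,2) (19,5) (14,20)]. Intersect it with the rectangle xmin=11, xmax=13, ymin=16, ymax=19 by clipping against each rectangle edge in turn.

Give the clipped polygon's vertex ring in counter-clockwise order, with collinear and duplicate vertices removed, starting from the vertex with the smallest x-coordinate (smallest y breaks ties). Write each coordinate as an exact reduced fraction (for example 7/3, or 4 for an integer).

1. After x ≥ 11: [(11,212/13) (11,23/14) (16,2) (19,5) (14,20)]
2. After x ≤ 13: [(13,244/13) (11,212/13) (11,23/14) (13,25/14)]
3. After y ≥ 16: [(13,16) (13,244/13) (11,212/13) (11,16)]
4. After y ≤ 19: [(13,16) (13,244/13) (11,212/13) (11,16)]
5. Canonical ring: [(11,16) (13,16) (13,244/13) (11,212/13)]

Clipped polygon: [(11,16) (13,16) (13,244/13) (11,212/13)]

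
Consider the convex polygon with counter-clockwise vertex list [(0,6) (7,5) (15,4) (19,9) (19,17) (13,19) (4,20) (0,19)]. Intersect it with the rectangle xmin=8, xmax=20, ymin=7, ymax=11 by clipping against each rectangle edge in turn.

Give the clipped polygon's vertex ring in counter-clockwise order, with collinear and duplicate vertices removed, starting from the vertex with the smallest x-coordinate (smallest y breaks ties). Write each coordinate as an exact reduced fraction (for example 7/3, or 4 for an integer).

Clipped polygon: [(8,7) (87/5,7) (19,9) (19,11) (8,11)]

1. After x ≥ 8: [(8,39/8) (15,4) (19,9) (19,17) (13,19) (8,176/9)]
2. After x ≤ 20: [(8,39/8) (15,4) (19,9) (19,17) (13,19) (8,176/9)]
3. After y ≥ 7: [(8,7) (87/5,7) (19,9) (19,17) (13,19) (8,176/9)]
4. After y ≤ 11: [(8,11) (8,7) (87/5,7) (19,9) (19,11)]
5. Canonical ring: [(8,7) (87/5,7) (19,9) (19,11) (8,11)]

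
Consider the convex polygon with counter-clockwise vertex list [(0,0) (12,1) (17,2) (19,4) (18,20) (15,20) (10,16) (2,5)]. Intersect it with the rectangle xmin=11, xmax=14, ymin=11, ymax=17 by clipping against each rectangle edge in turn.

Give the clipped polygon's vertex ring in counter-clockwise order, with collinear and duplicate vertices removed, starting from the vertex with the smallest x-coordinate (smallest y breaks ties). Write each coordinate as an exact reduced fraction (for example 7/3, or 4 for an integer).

1. After x ≥ 11: [(11,11/12) (12,1) (17,2) (19,4) (18,20) (15,20) (11,84/5)]
2. After x ≤ 14: [(11,11/12) (12,1) (14,7/5) (14,96/5) (11,84/5)]
3. After y ≥ 11: [(11,11) (14,11) (14,96/5) (11,84/5)]
4. After y ≤ 17: [(11,11) (14,11) (14,17) (45/4,17) (11,84/5)]
5. Canonical ring: [(11,11) (14,11) (14,17) (45/4,17) (11,84/5)]

Clipped polygon: [(11,11) (14,11) (14,17) (45/4,17) (11,84/5)]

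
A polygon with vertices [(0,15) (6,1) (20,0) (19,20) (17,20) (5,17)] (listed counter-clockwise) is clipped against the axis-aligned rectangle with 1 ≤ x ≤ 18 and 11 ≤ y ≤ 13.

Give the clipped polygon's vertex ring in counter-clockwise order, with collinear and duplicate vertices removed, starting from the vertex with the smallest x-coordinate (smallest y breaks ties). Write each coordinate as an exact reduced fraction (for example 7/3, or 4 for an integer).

Clipped polygon: [(1,38/3) (12/7,11) (18,11) (18,13) (1,13)]

1. After x ≥ 1: [(1,77/5) (1,38/3) (6,1) (20,0) (19,20) (17,20) (5,17)]
2. After x ≤ 18: [(1,77/5) (1,38/3) (6,1) (18,1/7) (18,20) (17,20) (5,17)]
3. After y ≥ 11: [(1,77/5) (1,38/3) (12/7,11) (18,11) (18,20) (17,20) (5,17)]
4. After y ≤ 13: [(1,13) (1,38/3) (12/7,11) (18,11) (18,13)]
5. Canonical ring: [(1,38/3) (12/7,11) (18,11) (18,13) (1,13)]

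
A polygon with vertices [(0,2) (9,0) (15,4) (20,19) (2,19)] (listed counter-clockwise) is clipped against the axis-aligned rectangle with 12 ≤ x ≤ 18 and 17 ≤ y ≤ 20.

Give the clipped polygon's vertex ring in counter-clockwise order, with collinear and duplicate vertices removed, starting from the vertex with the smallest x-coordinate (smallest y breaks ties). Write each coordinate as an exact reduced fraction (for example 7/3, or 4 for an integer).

1. After x ≥ 12: [(12,2) (15,4) (20,19) (12,19)]
2. After x ≤ 18: [(12,2) (15,4) (18,13) (18,19) (12,19)]
3. After y ≥ 17: [(12,17) (18,17) (18,19) (12,19)]
4. After y ≤ 20: [(12,17) (18,17) (18,19) (12,19)]
5. Canonical ring: [(12,17) (18,17) (18,19) (12,19)]

Clipped polygon: [(12,17) (18,17) (18,19) (12,19)]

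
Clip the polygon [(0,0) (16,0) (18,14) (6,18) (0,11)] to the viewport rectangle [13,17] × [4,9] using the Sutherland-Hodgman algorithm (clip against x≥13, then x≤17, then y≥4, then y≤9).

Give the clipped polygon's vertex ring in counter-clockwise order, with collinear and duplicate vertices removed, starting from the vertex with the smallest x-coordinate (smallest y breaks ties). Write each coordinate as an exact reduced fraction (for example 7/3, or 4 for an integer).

Clipped polygon: [(13,4) (116/7,4) (17,7) (17,9) (13,9)]

1. After x ≥ 13: [(13,0) (16,0) (18,14) (13,47/3)]
2. After x ≤ 17: [(13,0) (16,0) (17,7) (17,43/3) (13,47/3)]
3. After y ≥ 4: [(13,4) (116/7,4) (17,7) (17,43/3) (13,47/3)]
4. After y ≤ 9: [(13,9) (13,4) (116/7,4) (17,7) (17,9)]
5. Canonical ring: [(13,4) (116/7,4) (17,7) (17,9) (13,9)]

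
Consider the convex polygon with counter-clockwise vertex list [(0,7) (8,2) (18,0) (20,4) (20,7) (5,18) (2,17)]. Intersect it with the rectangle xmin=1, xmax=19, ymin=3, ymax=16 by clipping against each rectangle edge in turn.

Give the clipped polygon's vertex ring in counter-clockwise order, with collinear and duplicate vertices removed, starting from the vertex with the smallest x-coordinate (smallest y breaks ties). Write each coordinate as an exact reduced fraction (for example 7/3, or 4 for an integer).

1. After x ≥ 1: [(1,12) (1,51/8) (8,2) (18,0) (20,4) (20,7) (5,18) (2,17)]
2. After x ≤ 19: [(1,12) (1,51/8) (8,2) (18,0) (19,2) (19,116/15) (5,18) (2,17)]
3. After y ≥ 3: [(1,12) (1,51/8) (32/5,3) (19,3) (19,116/15) (5,18) (2,17)]
4. After y ≤ 16: [(9/5,16) (1,12) (1,51/8) (32/5,3) (19,3) (19,116/15) (85/11,16)]
5. Canonical ring: [(1,51/8) (32/5,3) (19,3) (19,116/15) (85/11,16) (9/5,16) (1,12)]

Clipped polygon: [(1,51/8) (32/5,3) (19,3) (19,116/15) (85/11,16) (9/5,16) (1,12)]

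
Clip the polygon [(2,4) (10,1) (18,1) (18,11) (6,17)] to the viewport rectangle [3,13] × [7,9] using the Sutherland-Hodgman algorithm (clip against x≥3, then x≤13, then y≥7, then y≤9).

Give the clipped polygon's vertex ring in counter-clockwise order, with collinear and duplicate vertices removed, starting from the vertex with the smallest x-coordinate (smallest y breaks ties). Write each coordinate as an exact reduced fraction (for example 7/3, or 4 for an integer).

Clipped polygon: [(3,7) (13,7) (13,9) (46/13,9) (3,29/4)]

1. After x ≥ 3: [(3,29/4) (3,29/8) (10,1) (18,1) (18,11) (6,17)]
2. After x ≤ 13: [(3,29/4) (3,29/8) (10,1) (13,1) (13,27/2) (6,17)]
3. After y ≥ 7: [(3,29/4) (3,7) (13,7) (13,27/2) (6,17)]
4. After y ≤ 9: [(46/13,9) (3,29/4) (3,7) (13,7) (13,9)]
5. Canonical ring: [(3,7) (13,7) (13,9) (46/13,9) (3,29/4)]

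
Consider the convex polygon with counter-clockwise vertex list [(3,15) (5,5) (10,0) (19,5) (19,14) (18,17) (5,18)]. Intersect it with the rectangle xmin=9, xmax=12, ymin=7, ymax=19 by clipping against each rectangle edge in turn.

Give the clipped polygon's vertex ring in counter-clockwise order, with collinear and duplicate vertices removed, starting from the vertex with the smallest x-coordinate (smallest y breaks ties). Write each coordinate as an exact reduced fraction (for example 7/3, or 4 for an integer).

1. After x ≥ 9: [(9,1) (10,0) (19,5) (19,14) (18,17) (9,230/13)]
2. After x ≤ 12: [(9,1) (10,0) (12,10/9) (12,227/13) (9,230/13)]
3. After y ≥ 7: [(9,7) (12,7) (12,227/13) (9,230/13)]
4. After y ≤ 19: [(9,7) (12,7) (12,227/13) (9,230/13)]
5. Canonical ring: [(9,7) (12,7) (12,227/13) (9,230/13)]

Clipped polygon: [(9,7) (12,7) (12,227/13) (9,230/13)]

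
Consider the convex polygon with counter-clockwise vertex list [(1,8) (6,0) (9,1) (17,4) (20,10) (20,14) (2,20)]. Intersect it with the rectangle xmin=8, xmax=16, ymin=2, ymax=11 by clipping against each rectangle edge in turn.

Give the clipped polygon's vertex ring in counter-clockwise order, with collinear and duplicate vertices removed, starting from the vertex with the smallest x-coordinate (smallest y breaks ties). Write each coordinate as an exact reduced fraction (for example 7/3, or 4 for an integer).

Clipped polygon: [(8,2) (35/3,2) (16,29/8) (16,11) (8,11)]

1. After x ≥ 8: [(8,2/3) (9,1) (17,4) (20,10) (20,14) (8,18)]
2. After x ≤ 16: [(8,2/3) (9,1) (16,29/8) (16,46/3) (8,18)]
3. After y ≥ 2: [(8,2) (35/3,2) (16,29/8) (16,46/3) (8,18)]
4. After y ≤ 11: [(8,11) (8,2) (35/3,2) (16,29/8) (16,11)]
5. Canonical ring: [(8,2) (35/3,2) (16,29/8) (16,11) (8,11)]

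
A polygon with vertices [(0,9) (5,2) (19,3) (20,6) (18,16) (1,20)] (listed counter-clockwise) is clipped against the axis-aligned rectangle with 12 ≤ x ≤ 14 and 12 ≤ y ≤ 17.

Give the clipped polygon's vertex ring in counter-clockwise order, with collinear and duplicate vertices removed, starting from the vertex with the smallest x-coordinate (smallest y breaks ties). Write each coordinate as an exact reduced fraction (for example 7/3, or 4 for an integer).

Clipped polygon: [(12,12) (14,12) (14,288/17) (55/4,17) (12,17)]

1. After x ≥ 12: [(12,5/2) (19,3) (20,6) (18,16) (12,296/17)]
2. After x ≤ 14: [(12,5/2) (14,37/14) (14,288/17) (12,296/17)]
3. After y ≥ 12: [(12,12) (14,12) (14,288/17) (12,296/17)]
4. After y ≤ 17: [(12,17) (12,12) (14,12) (14,288/17) (55/4,17)]
5. Canonical ring: [(12,12) (14,12) (14,288/17) (55/4,17) (12,17)]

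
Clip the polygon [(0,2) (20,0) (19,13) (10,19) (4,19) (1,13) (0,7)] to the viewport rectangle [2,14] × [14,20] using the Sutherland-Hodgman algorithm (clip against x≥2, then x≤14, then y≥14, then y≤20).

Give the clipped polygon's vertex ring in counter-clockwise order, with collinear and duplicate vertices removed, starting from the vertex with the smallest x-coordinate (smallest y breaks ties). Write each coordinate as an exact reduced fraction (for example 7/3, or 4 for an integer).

Clipped polygon: [(2,14) (14,14) (14,49/3) (10,19) (4,19) (2,15)]

1. After x ≥ 2: [(2,9/5) (20,0) (19,13) (10,19) (4,19) (2,15)]
2. After x ≤ 14: [(2,9/5) (14,3/5) (14,49/3) (10,19) (4,19) (2,15)]
3. After y ≥ 14: [(2,14) (14,14) (14,49/3) (10,19) (4,19) (2,15)]
4. After y ≤ 20: [(2,14) (14,14) (14,49/3) (10,19) (4,19) (2,15)]
5. Canonical ring: [(2,14) (14,14) (14,49/3) (10,19) (4,19) (2,15)]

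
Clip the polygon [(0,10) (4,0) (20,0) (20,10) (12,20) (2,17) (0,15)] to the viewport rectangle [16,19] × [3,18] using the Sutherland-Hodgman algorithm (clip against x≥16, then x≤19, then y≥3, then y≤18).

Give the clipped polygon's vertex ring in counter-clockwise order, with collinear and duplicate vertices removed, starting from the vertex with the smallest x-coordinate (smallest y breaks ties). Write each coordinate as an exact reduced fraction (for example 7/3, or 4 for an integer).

1. After x ≥ 16: [(16,0) (20,0) (20,10) (16,15)]
2. After x ≤ 19: [(16,0) (19,0) (19,45/4) (16,15)]
3. After y ≥ 3: [(16,3) (19,3) (19,45/4) (16,15)]
4. After y ≤ 18: [(16,3) (19,3) (19,45/4) (16,15)]
5. Canonical ring: [(16,3) (19,3) (19,45/4) (16,15)]

Clipped polygon: [(16,3) (19,3) (19,45/4) (16,15)]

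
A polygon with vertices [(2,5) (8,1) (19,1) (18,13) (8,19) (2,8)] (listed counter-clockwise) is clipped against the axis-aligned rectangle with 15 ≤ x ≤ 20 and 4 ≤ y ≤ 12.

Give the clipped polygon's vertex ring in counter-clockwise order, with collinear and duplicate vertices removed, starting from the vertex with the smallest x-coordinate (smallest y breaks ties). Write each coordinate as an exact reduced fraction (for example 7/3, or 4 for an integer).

Clipped polygon: [(15,4) (75/4,4) (217/12,12) (15,12)]

1. After x ≥ 15: [(15,1) (19,1) (18,13) (15,74/5)]
2. After x ≤ 20: [(15,1) (19,1) (18,13) (15,74/5)]
3. After y ≥ 4: [(15,4) (75/4,4) (18,13) (15,74/5)]
4. After y ≤ 12: [(15,12) (15,4) (75/4,4) (217/12,12)]
5. Canonical ring: [(15,4) (75/4,4) (217/12,12) (15,12)]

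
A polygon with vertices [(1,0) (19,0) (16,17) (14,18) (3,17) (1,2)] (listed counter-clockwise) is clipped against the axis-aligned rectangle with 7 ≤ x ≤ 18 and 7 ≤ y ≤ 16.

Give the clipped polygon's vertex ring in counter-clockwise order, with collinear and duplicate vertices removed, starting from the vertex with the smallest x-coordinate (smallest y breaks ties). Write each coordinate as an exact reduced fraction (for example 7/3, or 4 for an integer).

Clipped polygon: [(7,7) (302/17,7) (275/17,16) (7,16)]

1. After x ≥ 7: [(7,0) (19,0) (16,17) (14,18) (7,191/11)]
2. After x ≤ 18: [(7,0) (18,0) (18,17/3) (16,17) (14,18) (7,191/11)]
3. After y ≥ 7: [(7,7) (302/17,7) (16,17) (14,18) (7,191/11)]
4. After y ≤ 16: [(7,16) (7,7) (302/17,7) (275/17,16)]
5. Canonical ring: [(7,7) (302/17,7) (275/17,16) (7,16)]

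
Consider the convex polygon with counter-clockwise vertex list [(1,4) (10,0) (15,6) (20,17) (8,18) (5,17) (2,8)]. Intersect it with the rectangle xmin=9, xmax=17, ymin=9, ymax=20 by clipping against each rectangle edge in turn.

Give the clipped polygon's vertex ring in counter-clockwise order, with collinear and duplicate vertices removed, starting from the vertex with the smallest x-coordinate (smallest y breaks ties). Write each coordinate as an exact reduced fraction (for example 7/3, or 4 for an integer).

Clipped polygon: [(9,9) (180/11,9) (17,52/5) (17,69/4) (9,215/12)]

1. After x ≥ 9: [(9,4/9) (10,0) (15,6) (20,17) (9,215/12)]
2. After x ≤ 17: [(9,4/9) (10,0) (15,6) (17,52/5) (17,69/4) (9,215/12)]
3. After y ≥ 9: [(9,9) (180/11,9) (17,52/5) (17,69/4) (9,215/12)]
4. After y ≤ 20: [(9,9) (180/11,9) (17,52/5) (17,69/4) (9,215/12)]
5. Canonical ring: [(9,9) (180/11,9) (17,52/5) (17,69/4) (9,215/12)]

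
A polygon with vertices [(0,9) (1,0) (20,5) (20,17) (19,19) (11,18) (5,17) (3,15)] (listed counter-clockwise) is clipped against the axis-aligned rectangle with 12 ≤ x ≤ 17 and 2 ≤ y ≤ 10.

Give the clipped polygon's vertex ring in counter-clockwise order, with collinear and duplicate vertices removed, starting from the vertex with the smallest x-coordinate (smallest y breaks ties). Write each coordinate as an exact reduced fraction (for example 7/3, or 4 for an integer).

Clipped polygon: [(12,55/19) (17,80/19) (17,10) (12,10)]

1. After x ≥ 12: [(12,55/19) (20,5) (20,17) (19,19) (12,145/8)]
2. After x ≤ 17: [(12,55/19) (17,80/19) (17,75/4) (12,145/8)]
3. After y ≥ 2: [(12,55/19) (17,80/19) (17,75/4) (12,145/8)]
4. After y ≤ 10: [(12,10) (12,55/19) (17,80/19) (17,10)]
5. Canonical ring: [(12,55/19) (17,80/19) (17,10) (12,10)]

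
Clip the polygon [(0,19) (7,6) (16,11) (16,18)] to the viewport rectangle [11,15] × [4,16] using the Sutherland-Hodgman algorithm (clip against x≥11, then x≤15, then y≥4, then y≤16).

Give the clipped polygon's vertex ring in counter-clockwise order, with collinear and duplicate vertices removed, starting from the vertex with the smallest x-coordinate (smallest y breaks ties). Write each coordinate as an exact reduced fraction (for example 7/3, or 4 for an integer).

Clipped polygon: [(11,74/9) (15,94/9) (15,16) (11,16)]

1. After x ≥ 11: [(11,293/16) (11,74/9) (16,11) (16,18)]
2. After x ≤ 15: [(15,289/16) (11,293/16) (11,74/9) (15,94/9)]
3. After y ≥ 4: [(15,289/16) (11,293/16) (11,74/9) (15,94/9)]
4. After y ≤ 16: [(15,16) (11,16) (11,74/9) (15,94/9)]
5. Canonical ring: [(11,74/9) (15,94/9) (15,16) (11,16)]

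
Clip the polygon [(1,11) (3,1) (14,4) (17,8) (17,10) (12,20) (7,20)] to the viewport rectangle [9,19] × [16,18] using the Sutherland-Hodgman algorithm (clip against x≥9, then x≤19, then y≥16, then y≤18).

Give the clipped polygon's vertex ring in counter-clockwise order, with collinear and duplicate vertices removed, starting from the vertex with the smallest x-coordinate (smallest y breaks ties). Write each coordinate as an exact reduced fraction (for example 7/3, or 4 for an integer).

1. After x ≥ 9: [(9,29/11) (14,4) (17,8) (17,10) (12,20) (9,20)]
2. After x ≤ 19: [(9,29/11) (14,4) (17,8) (17,10) (12,20) (9,20)]
3. After y ≥ 16: [(9,16) (14,16) (12,20) (9,20)]
4. After y ≤ 18: [(9,18) (9,16) (14,16) (13,18)]
5. Canonical ring: [(9,16) (14,16) (13,18) (9,18)]

Clipped polygon: [(9,16) (14,16) (13,18) (9,18)]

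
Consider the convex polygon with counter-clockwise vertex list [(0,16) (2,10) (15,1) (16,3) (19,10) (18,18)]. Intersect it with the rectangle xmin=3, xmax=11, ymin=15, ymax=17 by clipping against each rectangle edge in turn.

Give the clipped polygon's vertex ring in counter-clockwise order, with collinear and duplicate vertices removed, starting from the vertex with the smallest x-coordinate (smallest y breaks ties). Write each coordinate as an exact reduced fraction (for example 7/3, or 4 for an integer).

Clipped polygon: [(3,15) (11,15) (11,17) (9,17) (3,49/3)]

1. After x ≥ 3: [(3,49/3) (3,121/13) (15,1) (16,3) (19,10) (18,18)]
2. After x ≤ 11: [(11,155/9) (3,49/3) (3,121/13) (11,49/13)]
3. After y ≥ 15: [(11,15) (11,155/9) (3,49/3) (3,15)]
4. After y ≤ 17: [(11,15) (11,17) (9,17) (3,49/3) (3,15)]
5. Canonical ring: [(3,15) (11,15) (11,17) (9,17) (3,49/3)]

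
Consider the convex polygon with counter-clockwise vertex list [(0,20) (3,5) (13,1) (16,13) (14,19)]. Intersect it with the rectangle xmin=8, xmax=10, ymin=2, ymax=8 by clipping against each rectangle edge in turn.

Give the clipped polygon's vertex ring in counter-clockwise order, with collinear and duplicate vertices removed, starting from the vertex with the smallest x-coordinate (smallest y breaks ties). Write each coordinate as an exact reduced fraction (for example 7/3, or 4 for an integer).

Clipped polygon: [(8,3) (10,11/5) (10,8) (8,8)]

1. After x ≥ 8: [(8,136/7) (8,3) (13,1) (16,13) (14,19)]
2. After x ≤ 10: [(10,135/7) (8,136/7) (8,3) (10,11/5)]
3. After y ≥ 2: [(10,135/7) (8,136/7) (8,3) (10,11/5)]
4. After y ≤ 8: [(10,8) (8,8) (8,3) (10,11/5)]
5. Canonical ring: [(8,3) (10,11/5) (10,8) (8,8)]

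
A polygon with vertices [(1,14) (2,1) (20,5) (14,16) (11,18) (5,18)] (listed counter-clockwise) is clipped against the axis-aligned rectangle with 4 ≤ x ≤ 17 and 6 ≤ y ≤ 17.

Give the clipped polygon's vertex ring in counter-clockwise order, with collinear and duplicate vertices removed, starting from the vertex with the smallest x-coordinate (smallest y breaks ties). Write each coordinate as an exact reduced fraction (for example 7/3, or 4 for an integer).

1. After x ≥ 4: [(4,17) (4,13/9) (20,5) (14,16) (11,18) (5,18)]
2. After x ≤ 17: [(4,17) (4,13/9) (17,13/3) (17,21/2) (14,16) (11,18) (5,18)]
3. After y ≥ 6: [(4,17) (4,6) (17,6) (17,21/2) (14,16) (11,18) (5,18)]
4. After y ≤ 17: [(4,17) (4,17) (4,6) (17,6) (17,21/2) (14,16) (25/2,17)]
5. Canonical ring: [(4,6) (17,6) (17,21/2) (14,16) (25/2,17) (4,17)]

Clipped polygon: [(4,6) (17,6) (17,21/2) (14,16) (25/2,17) (4,17)]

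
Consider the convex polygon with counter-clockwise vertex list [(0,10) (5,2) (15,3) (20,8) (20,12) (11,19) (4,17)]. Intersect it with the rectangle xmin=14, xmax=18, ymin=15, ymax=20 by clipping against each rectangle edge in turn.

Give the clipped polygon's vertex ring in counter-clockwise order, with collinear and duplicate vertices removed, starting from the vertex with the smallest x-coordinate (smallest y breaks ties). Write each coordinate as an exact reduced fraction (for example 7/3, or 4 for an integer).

1. After x ≥ 14: [(14,29/10) (15,3) (20,8) (20,12) (14,50/3)]
2. After x ≤ 18: [(14,29/10) (15,3) (18,6) (18,122/9) (14,50/3)]
3. After y ≥ 15: [(14,15) (113/7,15) (14,50/3)]
4. After y ≤ 20: [(14,15) (113/7,15) (14,50/3)]
5. Canonical ring: [(14,15) (113/7,15) (14,50/3)]

Clipped polygon: [(14,15) (113/7,15) (14,50/3)]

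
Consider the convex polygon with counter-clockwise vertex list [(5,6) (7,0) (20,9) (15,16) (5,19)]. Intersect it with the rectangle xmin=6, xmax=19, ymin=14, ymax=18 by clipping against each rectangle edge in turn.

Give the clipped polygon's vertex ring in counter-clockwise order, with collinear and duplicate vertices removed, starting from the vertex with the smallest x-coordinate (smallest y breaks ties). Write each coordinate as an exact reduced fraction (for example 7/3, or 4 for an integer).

1. After x ≥ 6: [(6,3) (7,0) (20,9) (15,16) (6,187/10)]
2. After x ≤ 19: [(6,3) (7,0) (19,108/13) (19,52/5) (15,16) (6,187/10)]
3. After y ≥ 14: [(6,14) (115/7,14) (15,16) (6,187/10)]
4. After y ≤ 18: [(6,18) (6,14) (115/7,14) (15,16) (25/3,18)]
5. Canonical ring: [(6,14) (115/7,14) (15,16) (25/3,18) (6,18)]

Clipped polygon: [(6,14) (115/7,14) (15,16) (25/3,18) (6,18)]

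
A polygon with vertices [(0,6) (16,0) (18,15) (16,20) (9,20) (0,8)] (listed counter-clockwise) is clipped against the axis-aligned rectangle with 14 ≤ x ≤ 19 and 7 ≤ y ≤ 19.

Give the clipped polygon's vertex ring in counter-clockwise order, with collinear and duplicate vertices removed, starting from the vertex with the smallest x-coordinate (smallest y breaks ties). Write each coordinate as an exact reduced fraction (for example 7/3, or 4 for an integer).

1. After x ≥ 14: [(14,3/4) (16,0) (18,15) (16,20) (14,20)]
2. After x ≤ 19: [(14,3/4) (16,0) (18,15) (16,20) (14,20)]
3. After y ≥ 7: [(14,7) (254/15,7) (18,15) (16,20) (14,20)]
4. After y ≤ 19: [(14,19) (14,7) (254/15,7) (18,15) (82/5,19)]
5. Canonical ring: [(14,7) (254/15,7) (18,15) (82/5,19) (14,19)]

Clipped polygon: [(14,7) (254/15,7) (18,15) (82/5,19) (14,19)]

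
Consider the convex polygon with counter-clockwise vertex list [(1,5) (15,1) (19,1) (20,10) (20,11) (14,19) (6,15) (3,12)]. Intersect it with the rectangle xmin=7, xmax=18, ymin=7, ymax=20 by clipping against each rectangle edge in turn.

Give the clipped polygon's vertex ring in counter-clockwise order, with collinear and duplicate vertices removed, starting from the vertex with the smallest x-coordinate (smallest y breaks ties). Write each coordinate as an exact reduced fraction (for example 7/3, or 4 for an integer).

Clipped polygon: [(7,7) (18,7) (18,41/3) (14,19) (7,31/2)]

1. After x ≥ 7: [(7,23/7) (15,1) (19,1) (20,10) (20,11) (14,19) (7,31/2)]
2. After x ≤ 18: [(7,23/7) (15,1) (18,1) (18,41/3) (14,19) (7,31/2)]
3. After y ≥ 7: [(7,7) (18,7) (18,41/3) (14,19) (7,31/2)]
4. After y ≤ 20: [(7,7) (18,7) (18,41/3) (14,19) (7,31/2)]
5. Canonical ring: [(7,7) (18,7) (18,41/3) (14,19) (7,31/2)]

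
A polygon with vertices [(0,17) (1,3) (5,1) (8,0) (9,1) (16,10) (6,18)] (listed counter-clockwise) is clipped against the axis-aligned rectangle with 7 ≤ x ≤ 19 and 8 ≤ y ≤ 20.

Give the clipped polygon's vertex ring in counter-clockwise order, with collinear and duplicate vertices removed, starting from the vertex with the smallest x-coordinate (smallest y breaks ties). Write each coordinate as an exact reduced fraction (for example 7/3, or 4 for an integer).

Clipped polygon: [(7,8) (130/9,8) (16,10) (7,86/5)]

1. After x ≥ 7: [(7,1/3) (8,0) (9,1) (16,10) (7,86/5)]
2. After x ≤ 19: [(7,1/3) (8,0) (9,1) (16,10) (7,86/5)]
3. After y ≥ 8: [(7,8) (130/9,8) (16,10) (7,86/5)]
4. After y ≤ 20: [(7,8) (130/9,8) (16,10) (7,86/5)]
5. Canonical ring: [(7,8) (130/9,8) (16,10) (7,86/5)]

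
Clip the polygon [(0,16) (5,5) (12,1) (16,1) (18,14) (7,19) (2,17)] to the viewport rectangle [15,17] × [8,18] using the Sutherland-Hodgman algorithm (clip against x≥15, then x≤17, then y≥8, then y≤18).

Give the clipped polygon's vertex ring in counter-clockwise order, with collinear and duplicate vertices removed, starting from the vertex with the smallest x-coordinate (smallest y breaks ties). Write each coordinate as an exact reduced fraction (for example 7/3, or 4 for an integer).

Clipped polygon: [(15,8) (17,8) (17,159/11) (15,169/11)]

1. After x ≥ 15: [(15,1) (16,1) (18,14) (15,169/11)]
2. After x ≤ 17: [(15,1) (16,1) (17,15/2) (17,159/11) (15,169/11)]
3. After y ≥ 8: [(15,8) (17,8) (17,159/11) (15,169/11)]
4. After y ≤ 18: [(15,8) (17,8) (17,159/11) (15,169/11)]
5. Canonical ring: [(15,8) (17,8) (17,159/11) (15,169/11)]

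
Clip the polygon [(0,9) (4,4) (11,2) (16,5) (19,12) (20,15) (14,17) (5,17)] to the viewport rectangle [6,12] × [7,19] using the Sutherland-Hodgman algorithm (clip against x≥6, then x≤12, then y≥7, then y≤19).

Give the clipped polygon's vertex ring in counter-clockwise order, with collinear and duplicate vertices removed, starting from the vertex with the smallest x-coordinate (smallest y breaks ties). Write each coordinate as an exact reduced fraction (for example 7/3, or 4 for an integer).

Clipped polygon: [(6,7) (12,7) (12,17) (6,17)]

1. After x ≥ 6: [(6,24/7) (11,2) (16,5) (19,12) (20,15) (14,17) (6,17)]
2. After x ≤ 12: [(6,24/7) (11,2) (12,13/5) (12,17) (6,17)]
3. After y ≥ 7: [(6,7) (12,7) (12,17) (6,17)]
4. After y ≤ 19: [(6,7) (12,7) (12,17) (6,17)]
5. Canonical ring: [(6,7) (12,7) (12,17) (6,17)]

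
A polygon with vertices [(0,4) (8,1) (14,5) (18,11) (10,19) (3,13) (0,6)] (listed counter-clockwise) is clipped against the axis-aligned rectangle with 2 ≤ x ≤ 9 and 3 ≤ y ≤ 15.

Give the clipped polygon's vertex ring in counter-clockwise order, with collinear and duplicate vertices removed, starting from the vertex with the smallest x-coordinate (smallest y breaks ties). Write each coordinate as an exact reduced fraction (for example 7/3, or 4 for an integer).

Clipped polygon: [(2,13/4) (8/3,3) (9,3) (9,15) (16/3,15) (3,13) (2,32/3)]

1. After x ≥ 2: [(2,13/4) (8,1) (14,5) (18,11) (10,19) (3,13) (2,32/3)]
2. After x ≤ 9: [(2,13/4) (8,1) (9,5/3) (9,127/7) (3,13) (2,32/3)]
3. After y ≥ 3: [(2,13/4) (8/3,3) (9,3) (9,127/7) (3,13) (2,32/3)]
4. After y ≤ 15: [(2,13/4) (8/3,3) (9,3) (9,15) (16/3,15) (3,13) (2,32/3)]
5. Canonical ring: [(2,13/4) (8/3,3) (9,3) (9,15) (16/3,15) (3,13) (2,32/3)]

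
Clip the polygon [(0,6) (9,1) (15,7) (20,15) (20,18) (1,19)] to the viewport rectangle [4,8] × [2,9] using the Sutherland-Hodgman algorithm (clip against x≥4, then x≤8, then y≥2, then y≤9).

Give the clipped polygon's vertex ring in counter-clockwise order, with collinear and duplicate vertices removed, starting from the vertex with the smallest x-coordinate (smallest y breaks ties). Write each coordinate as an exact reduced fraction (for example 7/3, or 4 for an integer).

1. After x ≥ 4: [(4,34/9) (9,1) (15,7) (20,15) (20,18) (4,358/19)]
2. After x ≤ 8: [(4,34/9) (8,14/9) (8,354/19) (4,358/19)]
3. After y ≥ 2: [(4,34/9) (36/5,2) (8,2) (8,354/19) (4,358/19)]
4. After y ≤ 9: [(4,9) (4,34/9) (36/5,2) (8,2) (8,9)]
5. Canonical ring: [(4,34/9) (36/5,2) (8,2) (8,9) (4,9)]

Clipped polygon: [(4,34/9) (36/5,2) (8,2) (8,9) (4,9)]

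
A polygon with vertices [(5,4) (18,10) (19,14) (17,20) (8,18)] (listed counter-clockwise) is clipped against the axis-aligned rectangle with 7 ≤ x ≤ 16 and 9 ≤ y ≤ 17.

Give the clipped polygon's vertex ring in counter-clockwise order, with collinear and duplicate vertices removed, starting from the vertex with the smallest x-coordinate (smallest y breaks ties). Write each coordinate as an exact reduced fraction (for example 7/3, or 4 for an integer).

Clipped polygon: [(7,9) (95/6,9) (16,118/13) (16,17) (109/14,17) (7,40/3)]

1. After x ≥ 7: [(7,40/3) (7,64/13) (18,10) (19,14) (17,20) (8,18)]
2. After x ≤ 16: [(7,40/3) (7,64/13) (16,118/13) (16,178/9) (8,18)]
3. After y ≥ 9: [(7,40/3) (7,9) (95/6,9) (16,118/13) (16,178/9) (8,18)]
4. After y ≤ 17: [(109/14,17) (7,40/3) (7,9) (95/6,9) (16,118/13) (16,17)]
5. Canonical ring: [(7,9) (95/6,9) (16,118/13) (16,17) (109/14,17) (7,40/3)]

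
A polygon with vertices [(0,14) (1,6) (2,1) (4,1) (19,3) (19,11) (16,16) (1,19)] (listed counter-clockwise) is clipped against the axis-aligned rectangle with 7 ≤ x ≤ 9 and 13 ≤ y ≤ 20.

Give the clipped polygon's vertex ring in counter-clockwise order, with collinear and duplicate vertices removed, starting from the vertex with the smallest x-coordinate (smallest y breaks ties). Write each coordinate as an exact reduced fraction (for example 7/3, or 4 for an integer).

Clipped polygon: [(7,13) (9,13) (9,87/5) (7,89/5)]

1. After x ≥ 7: [(7,7/5) (19,3) (19,11) (16,16) (7,89/5)]
2. After x ≤ 9: [(7,7/5) (9,5/3) (9,87/5) (7,89/5)]
3. After y ≥ 13: [(7,13) (9,13) (9,87/5) (7,89/5)]
4. After y ≤ 20: [(7,13) (9,13) (9,87/5) (7,89/5)]
5. Canonical ring: [(7,13) (9,13) (9,87/5) (7,89/5)]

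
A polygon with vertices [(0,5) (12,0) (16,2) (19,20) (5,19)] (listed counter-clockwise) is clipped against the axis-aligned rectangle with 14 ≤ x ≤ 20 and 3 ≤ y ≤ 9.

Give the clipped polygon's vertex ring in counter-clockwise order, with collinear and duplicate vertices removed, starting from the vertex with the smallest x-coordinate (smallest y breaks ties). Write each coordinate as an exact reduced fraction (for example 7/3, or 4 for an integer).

1. After x ≥ 14: [(14,1) (16,2) (19,20) (14,275/14)]
2. After x ≤ 20: [(14,1) (16,2) (19,20) (14,275/14)]
3. After y ≥ 3: [(14,3) (97/6,3) (19,20) (14,275/14)]
4. After y ≤ 9: [(14,9) (14,3) (97/6,3) (103/6,9)]
5. Canonical ring: [(14,3) (97/6,3) (103/6,9) (14,9)]

Clipped polygon: [(14,3) (97/6,3) (103/6,9) (14,9)]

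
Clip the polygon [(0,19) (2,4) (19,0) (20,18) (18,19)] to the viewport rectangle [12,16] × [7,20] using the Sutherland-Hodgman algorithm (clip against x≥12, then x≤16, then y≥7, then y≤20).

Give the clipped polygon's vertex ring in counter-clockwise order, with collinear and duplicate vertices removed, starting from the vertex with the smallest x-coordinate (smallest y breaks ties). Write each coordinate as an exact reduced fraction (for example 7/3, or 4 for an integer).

Clipped polygon: [(12,7) (16,7) (16,19) (12,19)]

1. After x ≥ 12: [(12,19) (12,28/17) (19,0) (20,18) (18,19)]
2. After x ≤ 16: [(16,19) (12,19) (12,28/17) (16,12/17)]
3. After y ≥ 7: [(16,7) (16,19) (12,19) (12,7)]
4. After y ≤ 20: [(16,7) (16,19) (12,19) (12,7)]
5. Canonical ring: [(12,7) (16,7) (16,19) (12,19)]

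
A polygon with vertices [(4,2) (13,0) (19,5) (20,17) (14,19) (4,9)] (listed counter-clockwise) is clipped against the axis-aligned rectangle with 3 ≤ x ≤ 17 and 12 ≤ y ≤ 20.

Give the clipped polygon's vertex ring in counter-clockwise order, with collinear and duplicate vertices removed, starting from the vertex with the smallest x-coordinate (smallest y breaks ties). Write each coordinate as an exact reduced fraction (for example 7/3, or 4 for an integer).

1. After x ≥ 3: [(4,2) (13,0) (19,5) (20,17) (14,19) (4,9)]
2. After x ≤ 17: [(4,2) (13,0) (17,10/3) (17,18) (14,19) (4,9)]
3. After y ≥ 12: [(17,12) (17,18) (14,19) (7,12)]
4. After y ≤ 20: [(17,12) (17,18) (14,19) (7,12)]
5. Canonical ring: [(7,12) (17,12) (17,18) (14,19)]

Clipped polygon: [(7,12) (17,12) (17,18) (14,19)]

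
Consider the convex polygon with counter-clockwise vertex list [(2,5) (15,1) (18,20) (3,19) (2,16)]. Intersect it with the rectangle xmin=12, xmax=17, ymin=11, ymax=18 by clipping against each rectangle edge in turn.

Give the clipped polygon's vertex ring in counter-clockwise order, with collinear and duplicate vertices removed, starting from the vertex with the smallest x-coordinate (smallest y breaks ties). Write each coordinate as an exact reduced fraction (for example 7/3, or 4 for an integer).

1. After x ≥ 12: [(12,25/13) (15,1) (18,20) (12,98/5)]
2. After x ≤ 17: [(12,25/13) (15,1) (17,41/3) (17,299/15) (12,98/5)]
3. After y ≥ 11: [(12,11) (315/19,11) (17,41/3) (17,299/15) (12,98/5)]
4. After y ≤ 18: [(12,18) (12,11) (315/19,11) (17,41/3) (17,18)]
5. Canonical ring: [(12,11) (315/19,11) (17,41/3) (17,18) (12,18)]

Clipped polygon: [(12,11) (315/19,11) (17,41/3) (17,18) (12,18)]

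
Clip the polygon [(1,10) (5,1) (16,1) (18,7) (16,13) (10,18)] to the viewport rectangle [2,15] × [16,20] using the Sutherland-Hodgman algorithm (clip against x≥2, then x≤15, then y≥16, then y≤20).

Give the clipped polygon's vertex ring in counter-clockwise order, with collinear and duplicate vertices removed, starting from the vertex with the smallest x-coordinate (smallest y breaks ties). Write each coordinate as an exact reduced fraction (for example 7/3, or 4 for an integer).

1. After x ≥ 2: [(2,98/9) (2,31/4) (5,1) (16,1) (18,7) (16,13) (10,18)]
2. After x ≤ 15: [(2,98/9) (2,31/4) (5,1) (15,1) (15,83/6) (10,18)]
3. After y ≥ 16: [(31/4,16) (62/5,16) (10,18)]
4. After y ≤ 20: [(31/4,16) (62/5,16) (10,18)]
5. Canonical ring: [(31/4,16) (62/5,16) (10,18)]

Clipped polygon: [(31/4,16) (62/5,16) (10,18)]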